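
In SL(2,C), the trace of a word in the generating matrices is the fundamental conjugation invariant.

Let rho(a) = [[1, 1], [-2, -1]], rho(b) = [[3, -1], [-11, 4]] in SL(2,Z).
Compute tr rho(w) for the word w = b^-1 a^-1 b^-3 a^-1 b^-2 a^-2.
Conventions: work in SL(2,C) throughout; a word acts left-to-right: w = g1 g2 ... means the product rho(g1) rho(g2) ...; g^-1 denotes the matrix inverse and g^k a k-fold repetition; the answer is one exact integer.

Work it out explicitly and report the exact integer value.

-230398

rho(b^-1) = [[4, 1], [11, 3]]
... * rho(a^-1) = [[-1, -1], [2, 1]]  ->  [[-2, -3], [-5, -8]]
... * rho(b^-1) = [[4, 1], [11, 3]]  ->  [[-41, -11], [-108, -29]]
... * rho(b^-1) = [[4, 1], [11, 3]]  ->  [[-285, -74], [-751, -195]]
... * rho(b^-1) = [[4, 1], [11, 3]]  ->  [[-1954, -507], [-5149, -1336]]
... * rho(a^-1) = [[-1, -1], [2, 1]]  ->  [[940, 1447], [2477, 3813]]
... * rho(b^-1) = [[4, 1], [11, 3]]  ->  [[19677, 5281], [51851, 13916]]
... * rho(b^-1) = [[4, 1], [11, 3]]  ->  [[136799, 35520], [360480, 93599]]
... * rho(a^-1) = [[-1, -1], [2, 1]]  ->  [[-65759, -101279], [-173282, -266881]]
... * rho(a^-1) = [[-1, -1], [2, 1]]  ->  [[-136799, -35520], [-360480, -93599]]
tr = -136799 + -93599 = -230398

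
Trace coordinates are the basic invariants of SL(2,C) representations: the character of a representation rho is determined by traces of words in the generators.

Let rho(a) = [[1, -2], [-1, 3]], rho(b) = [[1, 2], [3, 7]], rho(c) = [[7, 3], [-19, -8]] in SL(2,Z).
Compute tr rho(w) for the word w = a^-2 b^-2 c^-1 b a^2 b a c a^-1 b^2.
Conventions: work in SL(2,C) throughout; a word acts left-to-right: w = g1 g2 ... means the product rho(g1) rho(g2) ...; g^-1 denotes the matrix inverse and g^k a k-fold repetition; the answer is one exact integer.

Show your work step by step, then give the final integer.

7973409589

rho(a^-1) = [[3, 2], [1, 1]]
... * rho(a^-1) = [[3, 2], [1, 1]]  ->  [[11, 8], [4, 3]]
... * rho(b^-1) = [[7, -2], [-3, 1]]  ->  [[53, -14], [19, -5]]
... * rho(b^-1) = [[7, -2], [-3, 1]]  ->  [[413, -120], [148, -43]]
... * rho(c^-1) = [[-8, -3], [19, 7]]  ->  [[-5584, -2079], [-2001, -745]]
... * rho(b) = [[1, 2], [3, 7]]  ->  [[-11821, -25721], [-4236, -9217]]
... * rho(a) = [[1, -2], [-1, 3]]  ->  [[13900, -53521], [4981, -19179]]
... * rho(a) = [[1, -2], [-1, 3]]  ->  [[67421, -188363], [24160, -67499]]
... * rho(b) = [[1, 2], [3, 7]]  ->  [[-497668, -1183699], [-178337, -424173]]
... * rho(a) = [[1, -2], [-1, 3]]  ->  [[686031, -2555761], [245836, -915845]]
... * rho(c) = [[7, 3], [-19, -8]]  ->  [[53361676, 22504181], [19121907, 8064268]]
... * rho(a^-1) = [[3, 2], [1, 1]]  ->  [[182589209, 129227533], [65429989, 46308082]]
... * rho(b) = [[1, 2], [3, 7]]  ->  [[570271808, 1269771149], [204354235, 455016552]]
... * rho(b) = [[1, 2], [3, 7]]  ->  [[4379585255, 10028941659], [1569403891, 3593824334]]
tr = 4379585255 + 3593824334 = 7973409589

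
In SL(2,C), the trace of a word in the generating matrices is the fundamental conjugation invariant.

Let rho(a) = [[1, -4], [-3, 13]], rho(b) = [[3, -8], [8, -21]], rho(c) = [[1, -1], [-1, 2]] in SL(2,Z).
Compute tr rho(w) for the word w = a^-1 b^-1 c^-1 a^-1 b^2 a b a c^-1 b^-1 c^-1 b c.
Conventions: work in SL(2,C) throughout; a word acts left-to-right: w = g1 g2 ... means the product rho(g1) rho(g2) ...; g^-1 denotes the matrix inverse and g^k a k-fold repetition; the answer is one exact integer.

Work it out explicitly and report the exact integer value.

-2740532652306

rho(a^-1) = [[13, 4], [3, 1]]
... * rho(b^-1) = [[-21, 8], [-8, 3]]  ->  [[-305, 116], [-71, 27]]
... * rho(c^-1) = [[2, 1], [1, 1]]  ->  [[-494, -189], [-115, -44]]
... * rho(a^-1) = [[13, 4], [3, 1]]  ->  [[-6989, -2165], [-1627, -504]]
... * rho(b) = [[3, -8], [8, -21]]  ->  [[-38287, 101377], [-8913, 23600]]
... * rho(b) = [[3, -8], [8, -21]]  ->  [[696155, -1822621], [162061, -424296]]
... * rho(a) = [[1, -4], [-3, 13]]  ->  [[6164018, -26478693], [1434949, -6164092]]
... * rho(b) = [[3, -8], [8, -21]]  ->  [[-193337490, 506740409], [-45007889, 117966340]]
... * rho(a) = [[1, -4], [-3, 13]]  ->  [[-1713558717, 7360975277], [-398906909, 1713593976]]
... * rho(c^-1) = [[2, 1], [1, 1]]  ->  [[3933857843, 5647416560], [915780158, 1314687067]]
... * rho(b^-1) = [[-21, 8], [-8, 3]]  ->  [[-127790347183, 48413112424], [-29748879854, 11270302465]]
... * rho(c^-1) = [[2, 1], [1, 1]]  ->  [[-207167581942, -79377234759], [-48227457243, -18478577389]]
... * rho(b) = [[3, -8], [8, -21]]  ->  [[-1256520623898, 3324262585475], [-292510990841, 773869783113]]
... * rho(c) = [[1, -1], [-1, 2]]  ->  [[-4580783209373, 7905045794848], [-1066380773954, 1840250557067]]
tr = -4580783209373 + 1840250557067 = -2740532652306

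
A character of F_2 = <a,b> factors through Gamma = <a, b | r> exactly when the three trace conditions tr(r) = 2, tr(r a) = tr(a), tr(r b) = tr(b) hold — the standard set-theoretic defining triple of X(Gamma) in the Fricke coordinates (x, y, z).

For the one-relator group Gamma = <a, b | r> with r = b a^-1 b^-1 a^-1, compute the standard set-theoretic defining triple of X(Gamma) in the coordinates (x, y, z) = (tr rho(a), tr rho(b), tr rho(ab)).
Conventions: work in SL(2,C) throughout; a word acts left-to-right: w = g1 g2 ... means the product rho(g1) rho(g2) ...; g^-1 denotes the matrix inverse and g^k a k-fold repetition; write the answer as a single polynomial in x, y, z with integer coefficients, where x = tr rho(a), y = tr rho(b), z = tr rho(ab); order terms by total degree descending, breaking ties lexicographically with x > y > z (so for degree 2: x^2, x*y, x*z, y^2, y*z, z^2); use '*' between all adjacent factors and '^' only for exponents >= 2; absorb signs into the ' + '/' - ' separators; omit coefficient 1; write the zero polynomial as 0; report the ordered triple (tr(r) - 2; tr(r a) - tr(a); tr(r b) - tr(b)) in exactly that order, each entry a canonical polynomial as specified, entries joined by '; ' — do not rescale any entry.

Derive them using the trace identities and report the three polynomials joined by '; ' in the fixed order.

trace(a^-1 b) = trace(b) * trace(a) - trace(b a)  (eliminate a^-1) = x*y - z
next, trace(a^-1 b a^-1) = trace(a^-1 b) * trace(a) - trace(a^-1 b a)  (eliminate a^-1) = x^2*y - x*z - y
trace(b^2) = trace(b) * trace(b) - trace(1)  (reduce the b square) = y^2 - 2
and trace(b^2 a) = trace(b) * trace(a b) - trace(a)  (reduce the b square) = y*z - x
and trace(b a^-1 b) = trace(b^2) * trace(a) - trace(b^2 a)  (eliminate a^-1) = x*y^2 - y*z - x
trace(b a b a) = trace(a b) * trace(a b) - trace(1)  (split on a) = z^2 - 2
next, trace(b a^-1 b a) = trace(b a b) * trace(a) - trace(b a b a)  (eliminate a^-1) = x*y*z - x^2 - z^2 + 2
and trace(a^-1 b a^-1 b) = trace(b a^-1 b) * trace(a) - trace(b a^-1 b a)  (eliminate a^-1) = x^2*y^2 - 2*x*y*z + z^2 - 2
next, trace(b a^-1 b^-1 a^-1) = trace(a^-1 b a^-1) * trace(b) - trace(a^-1 b a^-1 b)  (eliminate b^-1) = x*y*z - y^2 - z^2 + 2
trace(a b^2 a) = trace(a) * trace(b^2 a) - trace(b^2) = x*y*z - x^2 - y^2 + 2
trace(a b a) = trace(a) * trace(b a) - trace(b) = x*z - y
trace(a b^2 a b) = trace(b) * trace(a b a b) - trace(a b a) = y*z^2 - x*z - y
trace(b^2 a b^-1 a) = trace(a b^2 a) * trace(b) - trace(a b^2 a b) = x*y^2*z - x^2*y - y^3 - y*z^2 + x*z + 3*y
trace(b^-1 a^-1 b^2 a) = trace(b^2 a b^-1) * trace(a) - trace(b^2 a b^-1 a) = -x*y^2*z + x^2*y + y^3 + y*z^2 - 3*y
trace(b a^-1 b^-1 a^-1 b) = trace(b^-1 a^-1 b^2) * trace(a) - trace(b^-1 a^-1 b^2 a) = x*y^2*z - y^3 - y*z^2 - x*z + 3*y
assemble the triple (trace(r) - 2; trace(r a) - x; trace(r b) - y)

x*y*z - y^2 - z^2; 0; x*y^2*z - y^3 - y*z^2 - x*z + 2*y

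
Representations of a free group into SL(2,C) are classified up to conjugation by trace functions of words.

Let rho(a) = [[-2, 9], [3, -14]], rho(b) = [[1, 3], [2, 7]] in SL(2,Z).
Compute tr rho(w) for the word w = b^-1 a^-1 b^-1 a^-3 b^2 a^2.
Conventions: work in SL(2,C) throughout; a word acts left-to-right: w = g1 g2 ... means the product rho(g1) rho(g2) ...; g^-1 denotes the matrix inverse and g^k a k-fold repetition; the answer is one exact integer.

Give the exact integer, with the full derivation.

-8813677327

rho(b^-1) = [[7, -3], [-2, 1]]
... * rho(a^-1) = [[-14, -9], [-3, -2]]  ->  [[-89, -57], [25, 16]]
... * rho(b^-1) = [[7, -3], [-2, 1]]  ->  [[-509, 210], [143, -59]]
... * rho(a^-1) = [[-14, -9], [-3, -2]]  ->  [[6496, 4161], [-1825, -1169]]
... * rho(a^-1) = [[-14, -9], [-3, -2]]  ->  [[-103427, -66786], [29057, 18763]]
... * rho(a^-1) = [[-14, -9], [-3, -2]]  ->  [[1648336, 1064415], [-463087, -299039]]
... * rho(b) = [[1, 3], [2, 7]]  ->  [[3777166, 12395913], [-1061165, -3482534]]
... * rho(b) = [[1, 3], [2, 7]]  ->  [[28568992, 98102889], [-8026233, -27561233]]
... * rho(a) = [[-2, 9], [3, -14]]  ->  [[237170683, -1116319518], [-66631233, 313621165]]
... * rho(a) = [[-2, 9], [3, -14]]  ->  [[-3823299920, 17763009399], [1074125961, -4990377407]]
tr = -3823299920 + -4990377407 = -8813677327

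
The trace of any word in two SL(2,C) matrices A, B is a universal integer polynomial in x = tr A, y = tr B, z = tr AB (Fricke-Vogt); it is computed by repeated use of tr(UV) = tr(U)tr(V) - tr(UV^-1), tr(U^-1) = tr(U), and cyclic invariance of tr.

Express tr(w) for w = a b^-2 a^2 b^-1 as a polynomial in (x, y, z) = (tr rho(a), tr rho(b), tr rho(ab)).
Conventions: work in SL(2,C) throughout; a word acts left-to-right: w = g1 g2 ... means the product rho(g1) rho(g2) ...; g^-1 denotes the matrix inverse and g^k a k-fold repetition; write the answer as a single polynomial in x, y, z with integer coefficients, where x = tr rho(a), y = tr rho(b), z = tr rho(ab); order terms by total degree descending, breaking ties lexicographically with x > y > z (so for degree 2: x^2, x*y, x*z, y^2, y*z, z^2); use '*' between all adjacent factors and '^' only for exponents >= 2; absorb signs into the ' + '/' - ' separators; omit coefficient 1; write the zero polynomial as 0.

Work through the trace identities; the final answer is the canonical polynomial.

and tr(a^2) = tr(a) * tr(a) - tr(1) = x^2 - 2
and tr(a^3) = tr(a) * tr(a^2) - tr(a) = x^3 - 3*x
next, tr(a b a) = tr(a) * tr(b a) - tr(b) = x*z - y
tr(a^3 b) = tr(a) * tr(a b a) - tr(a b) = x^2*z - x*y - z
tr(a^2 b^-1 a) = tr(a^3) * tr(b) - tr(a^3 b) = x^3*y - x^2*z - 2*x*y + z
next, tr(b a b a) = tr(b a) * tr(b a) - tr(1)   [split at repeated b] = z^2 - 2
tr(b a b) = tr(b) * tr(a b) - tr(a) = y*z - x
tr(a b a^2 b) = tr(a) * tr(b a b a) - tr(b a b) = x*z^2 - y*z - x
next, tr(a^2 b^-1 a b) = tr(a b a^2) * tr(b) - tr(a b a^2 b) = x^2*y*z - x*y^2 - x*z^2 + x
tr(b^-1 a^2 b^-1 a) = tr(a^2 b^-1 a) * tr(b) - tr(a^2 b^-1 a b) = x^3*y^2 - 2*x^2*y*z - x*y^2 + x*z^2 + y*z - x
tr(a b^-2 a^2 b^-1) = tr(b^-1 a^2 b^-1 a) * tr(b) - tr(b^-1 a^2 b^-1 a b) = x^3*y^3 - 2*x^2*y^2*z - x^3*y - x*y^3 + x*y*z^2 + x^2*z + y^2*z + x*y - z

x^3*y^3 - 2*x^2*y^2*z - x^3*y - x*y^3 + x*y*z^2 + x^2*z + y^2*z + x*y - z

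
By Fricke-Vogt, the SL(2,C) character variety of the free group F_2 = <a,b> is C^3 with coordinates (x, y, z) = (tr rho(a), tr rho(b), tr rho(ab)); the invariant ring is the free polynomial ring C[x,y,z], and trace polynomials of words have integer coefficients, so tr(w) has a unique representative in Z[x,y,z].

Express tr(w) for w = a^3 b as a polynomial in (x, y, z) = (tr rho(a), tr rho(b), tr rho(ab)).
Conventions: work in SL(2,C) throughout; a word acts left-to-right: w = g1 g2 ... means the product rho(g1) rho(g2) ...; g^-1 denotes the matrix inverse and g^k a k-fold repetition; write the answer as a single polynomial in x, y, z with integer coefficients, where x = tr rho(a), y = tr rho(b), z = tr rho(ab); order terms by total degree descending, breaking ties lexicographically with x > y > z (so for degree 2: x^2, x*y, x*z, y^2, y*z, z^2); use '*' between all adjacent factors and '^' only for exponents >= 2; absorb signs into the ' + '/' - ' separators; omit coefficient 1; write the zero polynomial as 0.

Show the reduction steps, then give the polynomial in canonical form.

next, trace(b a^2) = trace(a)*trace(b a) - trace(b) = x*z - y
next, trace(a^3 b) = trace(a)*trace(b a^2) - trace(b a) = x^2*z - x*y - z

x^2*z - x*y - z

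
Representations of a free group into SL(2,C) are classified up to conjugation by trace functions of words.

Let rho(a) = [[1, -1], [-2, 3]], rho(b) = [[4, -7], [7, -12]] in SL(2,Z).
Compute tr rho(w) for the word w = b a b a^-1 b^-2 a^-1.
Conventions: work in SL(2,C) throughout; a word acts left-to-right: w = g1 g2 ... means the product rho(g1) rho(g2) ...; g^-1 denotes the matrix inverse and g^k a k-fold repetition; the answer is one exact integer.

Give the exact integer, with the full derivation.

19408

rho(b) = [[4, -7], [7, -12]]
... * rho(a) = [[1, -1], [-2, 3]]  ->  [[18, -25], [31, -43]]
... * rho(b) = [[4, -7], [7, -12]]  ->  [[-103, 174], [-177, 299]]
... * rho(a^-1) = [[3, 1], [2, 1]]  ->  [[39, 71], [67, 122]]
... * rho(b^-1) = [[-12, 7], [-7, 4]]  ->  [[-965, 557], [-1658, 957]]
... * rho(b^-1) = [[-12, 7], [-7, 4]]  ->  [[7681, -4527], [13197, -7778]]
... * rho(a^-1) = [[3, 1], [2, 1]]  ->  [[13989, 3154], [24035, 5419]]
tr = 13989 + 5419 = 19408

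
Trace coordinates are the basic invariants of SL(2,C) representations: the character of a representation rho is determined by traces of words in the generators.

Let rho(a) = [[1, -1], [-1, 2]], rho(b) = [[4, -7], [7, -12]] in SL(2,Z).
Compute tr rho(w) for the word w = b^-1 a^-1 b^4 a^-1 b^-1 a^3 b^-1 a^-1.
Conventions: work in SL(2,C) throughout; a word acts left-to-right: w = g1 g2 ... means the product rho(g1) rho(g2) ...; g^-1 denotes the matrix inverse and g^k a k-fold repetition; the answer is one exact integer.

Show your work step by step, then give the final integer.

rho(b^-1) = [[-12, 7], [-7, 4]]
... * rho(a^-1) = [[2, 1], [1, 1]]  ->  [[-17, -5], [-10, -3]]
... * rho(b) = [[4, -7], [7, -12]]  ->  [[-103, 179], [-61, 106]]
... * rho(b) = [[4, -7], [7, -12]]  ->  [[841, -1427], [498, -845]]
... * rho(b) = [[4, -7], [7, -12]]  ->  [[-6625, 11237], [-3923, 6654]]
... * rho(b) = [[4, -7], [7, -12]]  ->  [[52159, -88469], [30886, -52387]]
... * rho(a^-1) = [[2, 1], [1, 1]]  ->  [[15849, -36310], [9385, -21501]]
... * rho(b^-1) = [[-12, 7], [-7, 4]]  ->  [[63982, -34297], [37887, -20309]]
... * rho(a) = [[1, -1], [-1, 2]]  ->  [[98279, -132576], [58196, -78505]]
... * rho(a) = [[1, -1], [-1, 2]]  ->  [[230855, -363431], [136701, -215206]]
... * rho(a) = [[1, -1], [-1, 2]]  ->  [[594286, -957717], [351907, -567113]]
... * rho(b^-1) = [[-12, 7], [-7, 4]]  ->  [[-427413, 329134], [-253093, 194897]]
... * rho(a^-1) = [[2, 1], [1, 1]]  ->  [[-525692, -98279], [-311289, -58196]]
tr = -525692 + -58196 = -583888

-583888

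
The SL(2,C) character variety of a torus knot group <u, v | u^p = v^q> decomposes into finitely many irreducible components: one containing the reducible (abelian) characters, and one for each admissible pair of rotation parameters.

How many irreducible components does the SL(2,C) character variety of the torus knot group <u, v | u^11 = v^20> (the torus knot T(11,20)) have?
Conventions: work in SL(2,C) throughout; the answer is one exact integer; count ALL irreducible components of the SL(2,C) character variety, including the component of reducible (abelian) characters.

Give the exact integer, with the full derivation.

Gamma = < u, v | u^11 = v^20 > (torus knot T(11,20)); the central element u^11 = v^20 acts as +I or -I in any irreducible SL(2,C) representation.
This locks tr(u) to 2*cos(pi*alpha/11), alpha in 1..10, and tr(v) to 2*cos(pi*beta/20), beta in 1..19, on each component of irreducible characters.
u^11 = (-1)^alpha I and v^20 = (-1)^beta I must agree, so alpha and beta have equal parity.
Counting: 5 odd alphas x 10 odd betas + 5 even alphas x 9 even betas = 50 + 45 = 95.
That is 95 components of irreducible characters, and with the reducible (abelian) component the total is 96.

96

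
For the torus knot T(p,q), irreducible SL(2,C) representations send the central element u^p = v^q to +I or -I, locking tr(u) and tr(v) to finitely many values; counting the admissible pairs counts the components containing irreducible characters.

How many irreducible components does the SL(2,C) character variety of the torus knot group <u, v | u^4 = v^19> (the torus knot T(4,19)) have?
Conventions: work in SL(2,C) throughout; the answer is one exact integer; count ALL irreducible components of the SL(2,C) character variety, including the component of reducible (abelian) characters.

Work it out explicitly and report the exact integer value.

For T(4,19): irreducibility forces the central element u^4 = v^19 to one of +I, -I.
This locks tr(u) to 2*cos(pi*alpha/4), alpha in 1..3, and tr(v) to 2*cos(pi*beta/19), beta in 1..18, on each component of irreducible characters.
Consistency of u^4 = (-1)^alpha I with v^19 = (-1)^beta I forces alpha = beta (mod 2).
Counting: 2 odd alphas x 9 odd betas + 1 even alphas x 9 even betas = 18 + 9 = 27.
components with irreducible characters: 27; plus the single component of reducible (abelian) characters: total 28.

28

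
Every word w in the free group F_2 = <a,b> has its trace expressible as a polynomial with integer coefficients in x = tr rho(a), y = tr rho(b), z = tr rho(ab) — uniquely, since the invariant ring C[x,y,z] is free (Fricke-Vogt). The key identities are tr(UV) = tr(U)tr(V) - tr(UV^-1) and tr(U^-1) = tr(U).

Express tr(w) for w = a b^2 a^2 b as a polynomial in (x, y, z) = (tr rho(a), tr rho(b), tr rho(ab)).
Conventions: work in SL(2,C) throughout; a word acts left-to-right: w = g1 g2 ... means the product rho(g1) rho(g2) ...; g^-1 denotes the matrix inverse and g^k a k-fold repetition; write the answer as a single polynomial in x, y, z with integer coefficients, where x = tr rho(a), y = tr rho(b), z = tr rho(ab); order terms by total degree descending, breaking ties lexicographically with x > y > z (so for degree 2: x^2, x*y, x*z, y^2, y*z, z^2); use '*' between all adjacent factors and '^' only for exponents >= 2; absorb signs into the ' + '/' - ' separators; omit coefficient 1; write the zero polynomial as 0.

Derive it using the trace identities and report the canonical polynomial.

use: tr(b a b a) = tr(b a) * tr(b a) - tr(1) = z^2 - 2
tr(b a b) = tr(b) * tr(a b) - tr(a) = y*z - x
tr(a^2 b a b) = tr(a) * tr(b a b a) - tr(b a b) = x*z^2 - y*z - x
tr(b a^2) = tr(a) * tr(b a) - tr(b) = x*z - y
tr(a^2 b a) = tr(a) * tr(b a^2) - tr(b a) = x^2*z - x*y - z
apply: tr(a b^2 a^2 b) = tr(b) * tr(a^2 b a b) - tr(a^2 b a) = x*y*z^2 - x^2*z - y^2*z + z

x*y*z^2 - x^2*z - y^2*z + z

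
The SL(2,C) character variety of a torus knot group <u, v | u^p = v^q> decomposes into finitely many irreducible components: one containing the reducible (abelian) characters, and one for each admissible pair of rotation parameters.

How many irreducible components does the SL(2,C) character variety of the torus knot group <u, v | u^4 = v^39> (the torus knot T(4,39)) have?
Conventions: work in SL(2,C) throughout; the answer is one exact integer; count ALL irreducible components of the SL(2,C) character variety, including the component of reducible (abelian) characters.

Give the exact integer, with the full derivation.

Gamma = < u, v | u^4 = v^39 > (torus knot T(4,39)); the central element u^4 = v^39 acts as +I or -I in any irreducible SL(2,C) representation.
This locks tr(u) to 2*cos(pi*alpha/4), alpha in 1..3, and tr(v) to 2*cos(pi*beta/39), beta in 1..38, on each component of irreducible characters.
u^4 = (-1)^alpha I and v^39 = (-1)^beta I must agree, so alpha and beta have equal parity.
Counting: 2 odd alphas x 19 odd betas + 1 even alphas x 19 even betas = 38 + 19 = 57.
components with irreducible characters: 57; plus the single component of reducible (abelian) characters: total 58.

58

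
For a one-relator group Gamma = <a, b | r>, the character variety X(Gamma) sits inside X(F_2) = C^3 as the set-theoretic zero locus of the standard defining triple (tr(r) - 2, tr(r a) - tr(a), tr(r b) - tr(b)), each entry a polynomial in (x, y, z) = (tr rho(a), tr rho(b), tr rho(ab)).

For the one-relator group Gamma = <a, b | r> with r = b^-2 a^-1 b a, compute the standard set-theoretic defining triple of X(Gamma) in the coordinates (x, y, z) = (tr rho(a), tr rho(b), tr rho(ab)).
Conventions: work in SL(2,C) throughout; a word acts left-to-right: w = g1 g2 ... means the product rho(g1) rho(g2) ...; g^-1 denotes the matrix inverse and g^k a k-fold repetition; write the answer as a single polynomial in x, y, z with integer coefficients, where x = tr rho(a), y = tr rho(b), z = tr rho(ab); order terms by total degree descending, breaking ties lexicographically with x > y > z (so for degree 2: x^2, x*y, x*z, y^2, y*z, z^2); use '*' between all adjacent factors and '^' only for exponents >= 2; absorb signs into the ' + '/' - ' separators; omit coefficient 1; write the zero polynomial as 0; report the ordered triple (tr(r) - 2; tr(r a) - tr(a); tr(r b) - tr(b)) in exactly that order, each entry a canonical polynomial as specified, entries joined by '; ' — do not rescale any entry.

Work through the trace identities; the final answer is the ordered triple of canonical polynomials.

-x*y^2*z + x^2*y + y^3 + y*z^2 - 3*y - 2; -x^2*y^2*z + x^3*y + x*y^3 + x*y*z^2 - 3*x*y - x - z; -x*y*z + x^2 + y^2 + z^2 - y - 2

so tr(a b a) = tr(a) * tr(b a) - tr(b) = x*z - y
so tr(a b a b) = tr(b a) * tr(b a) - tr(1)   [split at repeated b] = z^2 - 2
so tr(b a b^-1 a) = tr(a b a) * tr(b) - tr(a b a b) = x*y*z - y^2 - z^2 + 2
tr(b^-1 a^-1 b a) = tr(b a b^-1) * tr(a) - tr(b a b^-1 a) = -x*y*z + x^2 + y^2 + z^2 - 2
tr(b^-2 a^-1 b a) = tr(b^-1 a^-1 b a) * tr(b) - tr(b^-1 a^-1 b a b) = -x*y^2*z + x^2*y + y^3 + y*z^2 - 3*y
tr(b^2 a) = tr(b) * tr(a b) - tr(a) = y*z - x
reduce: tr(b^2) = tr(b) * tr(b) - tr(1) = y^2 - 2
reduce: tr(b a^2 b) = tr(a) * tr(b^2 a) - tr(b^2) = x*y*z - x^2 - y^2 + 2
reduce: tr(b a^2 b a) = tr(a) * tr(b a b a) - tr(b a b) = x*z^2 - y*z - x
so tr(a^-1 b a^2 b) = tr(b a^2 b) * tr(a) - tr(b a^2 b a) = x^2*y*z - x^3 - x*y^2 - x*z^2 + y*z + 3*x
so tr(b^-1 a^-1 b a^2) = tr(a^-1 b a^2) * tr(b) - tr(a^-1 b a^2 b) = -x^2*y*z + x^3 + x*y^2 + x*z^2 - 3*x
reduce: tr(b^-2 a^-1 b a^2) = tr(b^-1 a^-1 b a^2) * tr(b) - tr(b^-1 a^-1 b a^2 b) = -x^2*y^2*z + x^3*y + x*y^3 + x*y*z^2 - 3*x*y - z
assemble the triple (tr(r) - 2; tr(r a) - x; tr(r b) - y)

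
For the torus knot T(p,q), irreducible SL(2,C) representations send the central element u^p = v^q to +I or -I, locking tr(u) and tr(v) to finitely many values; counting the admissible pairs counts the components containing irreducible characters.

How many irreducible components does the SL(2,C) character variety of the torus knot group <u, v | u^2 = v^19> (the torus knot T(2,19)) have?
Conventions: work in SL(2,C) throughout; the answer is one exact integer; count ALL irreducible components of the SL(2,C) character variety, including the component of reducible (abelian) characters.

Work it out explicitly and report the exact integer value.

Gamma = < u, v | u^2 = v^19 > (torus knot T(2,19)); the central element u^2 = v^19 acts as +I or -I in any irreducible SL(2,C) representation.
This locks tr(u) to 2*cos(pi*alpha/2), alpha in 1..1, and tr(v) to 2*cos(pi*beta/19), beta in 1..18, on each component of irreducible characters.
Consistency of u^2 = (-1)^alpha I with v^19 = (-1)^beta I forces alpha = beta (mod 2).
Enumerate parity-matched pairs: 1*9 odd-odd plus 0*9 even-even gives 9.
Total: 9 irreducible-character components + 1 reducible (abelian) component = 10.

10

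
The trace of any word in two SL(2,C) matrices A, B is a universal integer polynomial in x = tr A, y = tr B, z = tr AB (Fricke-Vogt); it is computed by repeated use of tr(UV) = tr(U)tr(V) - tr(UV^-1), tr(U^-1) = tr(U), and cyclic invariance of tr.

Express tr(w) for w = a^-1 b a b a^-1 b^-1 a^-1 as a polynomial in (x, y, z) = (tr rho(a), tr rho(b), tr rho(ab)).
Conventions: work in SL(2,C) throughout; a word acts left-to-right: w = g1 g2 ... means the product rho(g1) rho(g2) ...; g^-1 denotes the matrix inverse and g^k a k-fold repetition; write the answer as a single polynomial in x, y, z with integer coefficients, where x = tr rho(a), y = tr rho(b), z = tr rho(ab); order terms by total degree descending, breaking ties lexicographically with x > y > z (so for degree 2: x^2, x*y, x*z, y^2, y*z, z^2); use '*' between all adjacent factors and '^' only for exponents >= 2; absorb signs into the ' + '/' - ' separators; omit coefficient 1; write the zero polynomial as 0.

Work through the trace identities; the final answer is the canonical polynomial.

next, trace(b a b) = trace(b) * trace(a b) - trace(a) = y*z - x
trace(b a b a) = trace(b a) * trace(b a) - trace(1)   [split at repeated b] = z^2 - 2
and trace(b a b a^-1) = trace(b a b) * trace(a) - trace(b a b a) = x*y*z - x^2 - z^2 + 2
trace(a^-1 b a b a^-1) = trace(b a b a^-1) * trace(a) - trace(b a b) = x^2*y*z - x^3 - x*z^2 - y*z + 3*x
and trace(b a b^2) = trace(b) * trace(a b^2) - trace(a b) = y^2*z - x*y - z
trace(a b a) = trace(a) * trace(b a) - trace(b) = x*z - y
trace(b a b^2 a) = trace(b) * trace(a b a b) - trace(a b a) = y*z^2 - x*z - y
next, trace(b a^-1 b a b) = trace(b a b^2) * trace(a) - trace(b a b^2 a) = x*y^2*z - x^2*y - y*z^2 + y
next, trace(b a b a b a) = trace(b a b a) * trace(b a) - trace(a b)   [split at repeated b] = z^3 - 3*z
trace(b a^-1 b a b a) = trace(b a b a b) * trace(a) - trace(b a b a b a) = x*y*z^2 - x^2*z - z^3 - x*y + 3*z
trace(a^-1 b a b a^-1 b) = trace(b a^-1 b a b) * trace(a) - trace(b a^-1 b a b a) = x^2*y^2*z - x^3*y - 2*x*y*z^2 + x^2*z + z^3 + 2*x*y - 3*z
and trace(a^-1 b a b a^-1 b^-1) = trace(a^-1 b a b a^-1) * trace(b) - trace(a^-1 b a b a^-1 b) = x*y*z^2 - x^2*z - y^2*z - z^3 + x*y + 3*z
and trace(a^-1 b a b a^-1 b^-1 a^-1) = trace(a^-1 b a b a^-1 b^-1) * trace(a) - trace(a^-1 b a b a^-1 b^-1 a) = x^2*y*z^2 - x^3*z - x*y^2*z - x*z^3 + x^2*y + 3*x*z - y

x^2*y*z^2 - x^3*z - x*y^2*z - x*z^3 + x^2*y + 3*x*z - y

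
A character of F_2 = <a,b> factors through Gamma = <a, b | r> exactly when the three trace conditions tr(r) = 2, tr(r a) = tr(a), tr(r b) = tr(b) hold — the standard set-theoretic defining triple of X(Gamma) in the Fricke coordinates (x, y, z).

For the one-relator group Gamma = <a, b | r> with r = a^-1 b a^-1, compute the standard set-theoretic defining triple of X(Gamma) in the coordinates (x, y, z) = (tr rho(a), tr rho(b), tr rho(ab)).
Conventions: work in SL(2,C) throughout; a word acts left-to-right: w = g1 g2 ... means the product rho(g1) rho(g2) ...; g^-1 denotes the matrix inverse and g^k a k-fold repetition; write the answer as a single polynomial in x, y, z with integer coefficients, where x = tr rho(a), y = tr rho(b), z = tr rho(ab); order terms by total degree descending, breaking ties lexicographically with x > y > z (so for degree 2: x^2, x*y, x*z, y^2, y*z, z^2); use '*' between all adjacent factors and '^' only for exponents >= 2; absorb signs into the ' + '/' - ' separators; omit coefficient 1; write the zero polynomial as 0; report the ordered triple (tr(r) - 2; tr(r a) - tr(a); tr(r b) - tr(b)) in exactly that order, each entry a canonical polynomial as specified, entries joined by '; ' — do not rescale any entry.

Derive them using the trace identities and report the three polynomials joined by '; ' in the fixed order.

tr(a^-1 b) = tr(b) * tr(a) - tr(b a)  (eliminate a^-1) = x*y - z
tr(a^-1 b a^-1) = tr(a^-1 b) * tr(a) - tr(a^-1 b a)  (eliminate a^-1) = x^2*y - x*z - y
tr(b^2) = tr(b) * tr(b) - tr(1) = y^2 - 2
tr(b^2 a) = tr(b) * tr(a b) - tr(a) = y*z - x
tr(b a^-1 b) = tr(b^2) * tr(a) - tr(b^2 a) = x*y^2 - y*z - x
tr(b a b a) = tr(b a) * tr(b a) - tr(1)   [split at repeated b] = z^2 - 2
tr(b a^-1 b a) = tr(b a b) * tr(a) - tr(b a b a) = x*y*z - x^2 - z^2 + 2
tr(a^-1 b a^-1 b) = tr(b a^-1 b) * tr(a) - tr(b a^-1 b a) = x^2*y^2 - 2*x*y*z + z^2 - 2
assemble the triple (tr(r) - 2; tr(r a) - x; tr(r b) - y)

x^2*y - x*z - y - 2; x*y - x - z; x^2*y^2 - 2*x*y*z + z^2 - y - 2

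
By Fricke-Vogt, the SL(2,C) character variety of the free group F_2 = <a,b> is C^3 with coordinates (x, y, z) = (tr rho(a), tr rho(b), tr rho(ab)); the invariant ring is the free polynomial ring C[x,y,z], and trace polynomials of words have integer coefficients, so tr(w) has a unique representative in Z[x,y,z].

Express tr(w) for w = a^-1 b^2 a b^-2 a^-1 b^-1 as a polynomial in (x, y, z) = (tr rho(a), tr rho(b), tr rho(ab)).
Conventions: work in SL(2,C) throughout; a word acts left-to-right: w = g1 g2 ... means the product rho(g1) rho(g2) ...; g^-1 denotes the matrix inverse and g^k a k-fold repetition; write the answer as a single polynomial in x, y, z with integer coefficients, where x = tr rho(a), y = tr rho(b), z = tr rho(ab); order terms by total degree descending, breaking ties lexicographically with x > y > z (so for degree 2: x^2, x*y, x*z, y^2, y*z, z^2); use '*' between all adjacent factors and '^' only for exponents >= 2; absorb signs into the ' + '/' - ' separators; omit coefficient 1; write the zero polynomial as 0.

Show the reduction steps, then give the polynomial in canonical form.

-x*y^3*z^2 + x^2*y^2*z + y^4*z + y^2*z^3 - 4*y^2*z + z

tr(a^-1 b) = tr(b) tr(a) - tr(b a)   [inverse elimination on a] = x*y - z
tr(b a b) = tr(b) tr(a b) - tr(a)   [square of b] = y*z - x
reduce: tr(b a b a) = tr(a b) tr(a b) - tr(1)   [split at a repeated a] = z^2 - 2
tr(b a b a^-1) = tr(b a b) tr(a) - tr(b a b a)   [inverse elimination on a] = x*y*z - x^2 - z^2 + 2
tr(b^2 a b) = tr(b) tr(b a b) - tr(b a)   [square of b] = y^2*z - x*y - z
so tr(a b a) = tr(a) tr(b a) - tr(b)   [square of a] = x*z - y
tr(a b^2 a b) = tr(b) tr(a b a b) - tr(a b a)   [square of b] = y*z^2 - x*z - y
reduce: tr(b^2) = tr(b) tr(b) - tr(1)   [square of b] = y^2 - 2
tr(a b^2 a) = tr(a) tr(b^2 a) - tr(b^2)   [square of a] = x*y*z - x^2 - y^2 + 2
tr(b a b^2 a b) = tr(b) tr(a b^2 a b) - tr(a b^2 a)   [square of b] = y^2*z^2 - 2*x*y*z + x^2 - 2
tr(a b a b a b) = tr(a b) tr(a b a b) - tr(a^-1 b^-1)   [split at a repeated a] = z^3 - 3*z
so tr(a b a b a) = tr(a) tr(b a b a) - tr(b a b)   [square of a] = x*z^2 - y*z - x
so tr(b a b^2 a b a) = tr(b) tr(a b a b a b) - tr(a b a b a)   [square of b] = y*z^3 - x*z^2 - 2*y*z + x
tr(a b^2 a b a^-1 b) = tr(b a b^2 a b) tr(a) - tr(b a b^2 a b a)   [inverse elimination on a] = x*y^2*z^2 - 2*x^2*y*z - y*z^3 + x^3 + x*z^2 + 2*y*z - 3*x
so tr(b^2 a b a^-1 b^-1 a) = tr(a b^2 a b a^-1) tr(b) - tr(a b^2 a b a^-1 b)   [inverse elimination on b] = -x*y^2*z^2 + 2*x^2*y*z + y^3*z + y*z^3 - x^3 - x*y^2 - x*z^2 - 3*y*z + 3*x
tr(a^-1 b^-1 a^-1 b^2 a b) = tr(b^2 a b a^-1 b^-1) tr(a) - tr(b^2 a b a^-1 b^-1 a)   [inverse elimination on a] = x*y^2*z^2 - x^2*y*z - y^3*z - y*z^3 + x*y^2 + 3*y*z - x
reduce: tr(b^-1 a^-1 b^-1 a^-1 b^2 a) = tr(a^-1 b^-1 a^-1 b^2 a) tr(b) - tr(a^-1 b^-1 a^-1 b^2 a b)   [inverse elimination on b] = -x*y^2*z^2 + x^2*y*z + y^3*z + y*z^3 - 4*y*z + x
so tr(a^-1 b^2 a b^-2 a^-1 b^-1) = tr(b^-1 a^-1 b^-1 a^-1 b^2 a) tr(b) - tr(b^-1 a^-1 b^-1 a^-1 b^2 a b)   [inverse elimination on b] = -x*y^3*z^2 + x^2*y^2*z + y^4*z + y^2*z^3 - 4*y^2*z + z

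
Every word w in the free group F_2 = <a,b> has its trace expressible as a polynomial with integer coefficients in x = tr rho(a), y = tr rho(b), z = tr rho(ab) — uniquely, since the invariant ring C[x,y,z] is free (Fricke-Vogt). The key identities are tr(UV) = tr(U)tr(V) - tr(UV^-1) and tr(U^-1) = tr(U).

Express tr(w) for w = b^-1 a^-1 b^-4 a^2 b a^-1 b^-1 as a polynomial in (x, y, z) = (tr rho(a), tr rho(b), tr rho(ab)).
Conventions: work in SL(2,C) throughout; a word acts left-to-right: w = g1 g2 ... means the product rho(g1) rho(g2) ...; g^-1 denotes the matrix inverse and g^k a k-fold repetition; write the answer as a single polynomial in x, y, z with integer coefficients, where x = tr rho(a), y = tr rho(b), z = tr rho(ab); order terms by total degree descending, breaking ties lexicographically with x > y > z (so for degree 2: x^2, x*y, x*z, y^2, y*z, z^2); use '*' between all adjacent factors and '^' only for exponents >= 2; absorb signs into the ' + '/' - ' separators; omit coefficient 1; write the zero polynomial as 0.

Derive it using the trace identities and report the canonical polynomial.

tr(b^2 a) = tr(b) tr(a b) - tr(a) = y*z - x
tr(b^2) = tr(b) tr(b) - tr(1) = y^2 - 2
tr(b a^2 b) = tr(a) tr(b^2 a) - tr(b^2) = x*y*z - x^2 - y^2 + 2
tr(b a b a) = tr(b a) tr(b a) - tr(1) = z^2 - 2
tr(b a^2 b a) = tr(a) tr(b a b a) - tr(b a b) = x*z^2 - y*z - x
tr(a^2 b a^-1 b) = tr(b a^2 b) tr(a) - tr(b a^2 b a) = x^2*y*z - x^3 - x*y^2 - x*z^2 + y*z + 3*x
tr(a^2 b a^-1 b^-1) = tr(a^2 b a^-1) tr(b) - tr(a^2 b a^-1 b) = -x^2*y*z + x^3 + x*y^2 + x*z^2 - 3*x
tr(b^-2 a^2 b a^-1) = tr(a^2 b a^-1 b^-1) tr(b) - tr(a^2 b a^-1) = -x^2*y^2*z + x^3*y + x*y^3 + x*y*z^2 - 3*x*y - z
tr(b^-2 a^2 b a^-1 b^-1) = tr(b^-2 a^2 b a^-1) tr(b) - tr(b^-2 a^2 b a^-1 b) = -x^2*y^3*z + x^3*y^2 + x*y^4 + x*y^2*z^2 + x^2*y*z - x^3 - 4*x*y^2 - x*z^2 - y*z + 3*x
tr(b^-3 a^2 b a^-1 b^-1) = tr(b^-2 a^2 b a^-1 b^-1) tr(b) - tr(b^-2 a^2 b a^-1) = -x^2*y^4*z + x^3*y^3 + x*y^5 + x*y^3*z^2 + 2*x^2*y^2*z - 2*x^3*y - 5*x*y^3 - 2*x*y*z^2 - y^2*z + 6*x*y + z
tr(b^-5 a^2 b a^-1) = tr(b^-3 a^2 b a^-1 b^-1) tr(b) - tr(b^-3 a^2 b a^-1) = -x^2*y^5*z + x^3*y^4 + x*y^6 + x*y^4*z^2 + 3*x^2*y^3*z - 3*x^3*y^2 - 6*x*y^4 - 3*x*y^2*z^2 - x^2*y*z - y^3*z + x^3 + 10*x*y^2 + x*z^2 + 2*y*z - 3*x
tr(b^-4 a^2 b a^-1 b^-2) = tr(b^-5 a^2 b a^-1) tr(b) - tr(b^-5 a^2 b a^-1 b) = -x^2*y^6*z + x^3*y^5 + x*y^7 + x*y^5*z^2 + 4*x^2*y^4*z - 4*x^3*y^3 - 7*x*y^5 - 4*x*y^3*z^2 - 3*x^2*y^2*z - y^4*z + 3*x^3*y + 15*x*y^3 + 3*x*y*z^2 + 3*y^2*z - 9*x*y - z
tr(a^2) = tr(a) tr(a) - tr(1) = x^2 - 2
tr(a^3) = tr(a) tr(a^2) - tr(a) = x^3 - 3*x
tr(b a^2) = tr(a) tr(b a) - tr(b) = x*z - y
tr(a^3 b) = tr(a) tr(b a^2) - tr(b a) = x^2*z - x*y - z
tr(a^3 b^-1) = tr(a^3) tr(b) - tr(a^3 b) = x^3*y - x^2*z - 2*x*y + z
tr(a b^-2 a^2) = tr(a^3 b^-1) tr(b) - tr(a^3) = x^3*y^2 - x^2*y*z - x^3 - 2*x*y^2 + y*z + 3*x
tr(a^2 b a^2) = tr(a) tr(b a^3) - tr(b a^2) = x^3*z - x^2*y - 2*x*z + y
tr(a^2 b a^2 b) = tr(a) tr(b a^2 b a) - tr(b a^2 b) = x^2*z^2 - 2*x*y*z + y^2 - 2
tr(a b^-1 a^2 b a) = tr(a^2 b a^2) tr(b) - tr(a^2 b a^2 b) = x^3*y*z - x^2*y^2 - x^2*z^2 + 2
tr(a^2 b a b a) = tr(a) tr(b a b a^2) - tr(b a b a) = x^2*z^2 - x*y*z - x^2 - z^2 + 2
tr(b a b a b a) = tr(b a b a) tr(b a) - tr(a b) = z^3 - 3*z
tr(b a b a b) = tr(b) tr(a b a b) - tr(a b a) = y*z^2 - x*z - y
tr(a^2 b a b a b) = tr(a) tr(b a b a b a) - tr(b a b a b) = x*z^3 - y*z^2 - 2*x*z + y
tr(a b^-1 a^2 b a b) = tr(a^2 b a b a) tr(b) - tr(a^2 b a b a b) = x^2*y*z^2 - x*y^2*z - x*z^3 - x^2*y + 2*x*z + y
tr(a^2 b a b^-1 a b^-1) = tr(a b^-1 a^2 b a) tr(b) - tr(a b^-1 a^2 b a b) = x^3*y^2*z - x^2*y^3 - 2*x^2*y*z^2 + x*y^2*z + x*z^3 + x^2*y - 2*x*z + y
tr(a^2 b a b^-1 a) = tr(a^3 b a) tr(b) - tr(a^3 b a b) = x^3*y*z - x^2*y^2 - x^2*z^2 - x*y*z + x^2 + y^2 + z^2 - 2
tr(b^-1 a b^-2 a^2 b a) = tr(a^2 b a b^-1 a b^-1) tr(b) - tr(a^2 b a b^-1 a) = x^3*y^3*z - x^2*y^4 - 2*x^2*y^2*z^2 - x^3*y*z + x*y^3*z + x*y*z^3 + 2*x^2*y^2 + x^2*z^2 - x*y*z - x^2 - z^2 + 2
tr(b^-1 a b^-2 a^2 b a^-1) = tr(b^-1 a b^-2 a^2 b) tr(a) - tr(b^-1 a b^-2 a^2 b a) = -x^3*y^3*z + x^4*y^2 + x^2*y^4 + 2*x^2*y^2*z^2 - x*y^3*z - x*y*z^3 - x^4 - 4*x^2*y^2 - x^2*z^2 + 2*x*y*z + 4*x^2 + z^2 - 2
tr(b^-1 a^2) = tr(a^2) tr(b) - tr(a^2 b) = x^2*y - x*z - y
tr(b^-1 a^2 b a^-1 b^-2 a b^-1) = tr(b^-1 a b^-2 a^2 b a^-1) tr(b) - tr(b^-1 a b^-2 a^2 b a^-1 b) = -x^3*y^4*z + x^4*y^3 + x^2*y^5 + 2*x^2*y^3*z^2 - x*y^4*z - x*y^2*z^3 - x^4*y - 4*x^2*y^3 - x^2*y*z^2 + 2*x*y^2*z + 3*x^2*y + y*z^2 + x*z - y
tr(a^3 b a^-1 b^-1) = tr(b^-1 a^3 b) tr(a) - tr(b^-1 a^3 b a) = -x^3*y*z + x^4 + x^2*y^2 + x^2*z^2 + x*y*z - 4*x^2 - y^2 - z^2 + 2
tr(a^2 b a^-1 b^-2 a) = tr(a^3 b a^-1 b^-1) tr(b) - tr(a^3 b a^-1) = -x^3*y^2*z + x^4*y + x^2*y^3 + x^2*y*z^2 + x*y^2*z - 4*x^2*y - y^3 - y*z^2 - x*z + 3*y
tr(b a b a^2 b) = tr(b) tr(a b a^2 b) - tr(a b a^2) = x*y*z^2 - x^2*z - y^2*z + z
tr(a b a^2 b a^-1 b) = tr(b a b a^2 b) tr(a) - tr(b a b a^2 b a) = x^2*y*z^2 - x^3*z - x*y^2*z - x*z^3 + y*z^2 + 3*x*z - y
tr(b^-1 a b a^2 b a^-1) = tr(a b a^2 b a^-1) tr(b) - tr(a b a^2 b a^-1 b) = -x^2*y*z^2 + x^3*z + 2*x*y^2*z + x*z^3 - x^2*y - y^3 - y*z^2 - 3*x*z + 3*y
tr(a^2 b a^-1 b^-2 a b) = tr(b^-1 a b a^2 b a^-1) tr(b) - tr(b^-1 a b a^2 b a^-1 b) = -x^2*y^2*z^2 + x^3*y*z + 2*x*y^3*z + x*y*z^3 - x^2*y^2 - y^4 - y^2*z^2 - 4*x*y*z + x^2 + 4*y^2 - 2
tr(b^-1 a^2 b a^-1 b^-2 a) = tr(a^2 b a^-1 b^-2 a) tr(b) - tr(a^2 b a^-1 b^-2 a b) = -x^3*y^3*z + x^4*y^2 + x^2*y^4 + 2*x^2*y^2*z^2 - x^3*y*z - x*y^3*z - x*y*z^3 - 3*x^2*y^2 + 3*x*y*z - x^2 - y^2 + 2
tr(b^-1 a^2 b a^-1 b^-2 a b^-2) = tr(b^-1 a^2 b a^-1 b^-2 a b^-1) tr(b) - tr(b^-1 a^2 b a^-1 b^-2 a) = -x^3*y^5*z + x^4*y^4 + x^2*y^6 + 2*x^2*y^4*z^2 + x^3*y^3*z - x*y^5*z - x*y^3*z^3 - 2*x^4*y^2 - 5*x^2*y^4 - 3*x^2*y^2*z^2 + x^3*y*z + 3*x*y^3*z + x*y*z^3 + 6*x^2*y^2 + y^2*z^2 - 2*x*y*z + x^2 - 2
tr(b^-4 a^2 b a^-1 b^-2 a) = tr(b^-1 a^2 b a^-1 b^-2 a b^-2) tr(b) - tr(b^-1 a^2 b a^-1 b^-2 a b^-1) = -x^3*y^6*z + x^4*y^5 + x^2*y^7 + 2*x^2*y^5*z^2 + 2*x^3*y^4*z - x*y^6*z - x*y^4*z^3 - 3*x^4*y^3 - 6*x^2*y^5 - 5*x^2*y^3*z^2 + x^3*y^2*z + 4*x*y^4*z + 2*x*y^2*z^3 + x^4*y + 10*x^2*y^3 + x^2*y*z^2 + y^3*z^2 - 4*x*y^2*z - 2*x^2*y - y*z^2 - x*z - y
tr(b^-1 a^-1 b^-4 a^2 b a^-1 b^-1) = tr(b^-4 a^2 b a^-1 b^-2) tr(a) - tr(b^-4 a^2 b a^-1 b^-2 a) = -x^2*y^5*z^2 + 2*x^3*y^4*z + x*y^6*z + x*y^4*z^3 - x^4*y^3 - x^2*y^5 + x^2*y^3*z^2 - 4*x^3*y^2*z - 5*x*y^4*z - 2*x*y^2*z^3 + 2*x^4*y + 5*x^2*y^3 + 2*x^2*y*z^2 - y^3*z^2 + 7*x*y^2*z - 7*x^2*y + y*z^2 + y

-x^2*y^5*z^2 + 2*x^3*y^4*z + x*y^6*z + x*y^4*z^3 - x^4*y^3 - x^2*y^5 + x^2*y^3*z^2 - 4*x^3*y^2*z - 5*x*y^4*z - 2*x*y^2*z^3 + 2*x^4*y + 5*x^2*y^3 + 2*x^2*y*z^2 - y^3*z^2 + 7*x*y^2*z - 7*x^2*y + y*z^2 + y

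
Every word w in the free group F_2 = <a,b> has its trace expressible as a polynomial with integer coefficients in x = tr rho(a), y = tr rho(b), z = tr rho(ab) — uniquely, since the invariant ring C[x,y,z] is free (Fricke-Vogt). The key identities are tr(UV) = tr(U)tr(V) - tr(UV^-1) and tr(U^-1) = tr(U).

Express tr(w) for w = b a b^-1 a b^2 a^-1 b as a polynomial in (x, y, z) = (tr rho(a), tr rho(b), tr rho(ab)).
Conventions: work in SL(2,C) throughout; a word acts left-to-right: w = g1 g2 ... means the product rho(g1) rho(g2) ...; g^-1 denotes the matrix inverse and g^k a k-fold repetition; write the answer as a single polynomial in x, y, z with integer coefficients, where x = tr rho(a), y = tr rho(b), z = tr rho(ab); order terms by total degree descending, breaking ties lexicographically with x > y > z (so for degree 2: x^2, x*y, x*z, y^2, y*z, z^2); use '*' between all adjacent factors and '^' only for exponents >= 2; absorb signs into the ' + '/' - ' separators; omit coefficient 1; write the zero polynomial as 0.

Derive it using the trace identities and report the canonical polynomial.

next, tr(a^2 b) = tr(a) tr(b a) - tr(b)   [square of a] = x*z - y
tr(a^2) = tr(a) tr(a) - tr(1)   [square of a] = x^2 - 2
tr(b a^2 b) = tr(b) tr(a^2 b) - tr(a^2)   [square of b] = x*y*z - x^2 - y^2 + 2
tr(b^2 a^2 b) = tr(b) tr(b a^2 b) - tr(b a^2)   [square of b] = x*y^2*z - x^2*y - y^3 - x*z + 3*y
next, tr(a b^4 a) = tr(b) tr(b^2 a^2 b) - tr(b^2 a^2)   [square of b] = x*y^3*z - x^2*y^2 - y^4 - 2*x*y*z + x^2 + 4*y^2 - 2
next, tr(a b a b) = tr(a b) tr(a b) - tr(1)   [split at a repeated a] = z^2 - 2
next, tr(a b a b^2) = tr(b) tr(a b a b) - tr(a b a)   [square of b] = y*z^2 - x*z - y
tr(a b a b^3) = tr(b) tr(a b a b^2) - tr(a b a b)   [square of b] = y^2*z^2 - x*y*z - y^2 - z^2 + 2
next, tr(a b^4 a b) = tr(b) tr(a b a b^3) - tr(a b a b^2)   [square of b] = y^3*z^2 - x*y^2*z - y^3 - 2*y*z^2 + x*z + 3*y
tr(b^2 a b^-1 a b^2) = tr(a b^4 a) tr(b) - tr(a b^4 a b)   [inverse elimination on b] = x*y^4*z - x^2*y^3 - y^5 - y^3*z^2 - x*y^2*z + x^2*y + 5*y^3 + 2*y*z^2 - x*z - 5*y
and tr(b a b) = tr(b) tr(a b) - tr(a)   [square of b] = y*z - x
tr(a^2 b a b) = tr(a) tr(b a b a) - tr(b a b)   [square of a] = x*z^2 - y*z - x
tr(a^2 b a) = tr(a) tr(b a^2) - tr(b a)   [square of a] = x^2*z - x*y - z
and tr(a b^2 a^2 b) = tr(b) tr(a^2 b a b) - tr(a^2 b a)   [square of b] = x*y*z^2 - x^2*z - y^2*z + z
tr(a b^2 a^2) = tr(a) tr(b^2 a^2) - tr(b^2 a)   [square of a] = x^2*y*z - x^3 - x*y^2 - y*z + 3*x
tr(a b^2 a b^2 a) = tr(b) tr(a b^2 a^2 b) - tr(a b^2 a^2)   [square of b] = x*y^2*z^2 - 2*x^2*y*z - y^3*z + x^3 + x*y^2 + 2*y*z - 3*x
and tr(a b a b a b) = tr(b a) tr(b a b a) - tr(b^-1 a^-1)   [split at a repeated b] = z^3 - 3*z
and tr(a b a b^2 a b) = tr(b) tr(a b a b a b) - tr(a b a b a)   [square of b] = y*z^3 - x*z^2 - 2*y*z + x
and tr(a b^2 a b^2 a b) = tr(b) tr(a b a b^2 a b) - tr(a b a b^2 a)   [square of b] = y^2*z^3 - 2*x*y*z^2 + x^2*z - y^2*z + x*y - z
next, tr(b^2 a b^-1 a b^2 a) = tr(a b^2 a b^2 a) tr(b) - tr(a b^2 a b^2 a b)   [inverse elimination on b] = x*y^3*z^2 - 2*x^2*y^2*z - y^4*z - y^2*z^3 + x^3*y + x*y^3 + 2*x*y*z^2 - x^2*z + 3*y^2*z - 4*x*y + z
tr(b a b^-1 a b^2 a^-1 b) = tr(b^2 a b^-1 a b^2) tr(a) - tr(b^2 a b^-1 a b^2 a)   [inverse elimination on a] = x^2*y^4*z - x^3*y^3 - x*y^5 - 2*x*y^3*z^2 + x^2*y^2*z + y^4*z + y^2*z^3 + 4*x*y^3 - 3*y^2*z - x*y - z

x^2*y^4*z - x^3*y^3 - x*y^5 - 2*x*y^3*z^2 + x^2*y^2*z + y^4*z + y^2*z^3 + 4*x*y^3 - 3*y^2*z - x*y - z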